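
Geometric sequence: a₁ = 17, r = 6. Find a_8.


aₙ = a₁·r^(n-1)
= 17×6^7
= 17×279936
= 4758912

a_8 = 4758912


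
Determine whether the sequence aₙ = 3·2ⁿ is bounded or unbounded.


aₙ = 3·2ⁿ → as n→∞, aₙ→∞ (since base 2 > 1)
No finite upper bound exists
The sequence is UNBOUNDED

Unbounded (aₙ → ∞ as n → ∞)


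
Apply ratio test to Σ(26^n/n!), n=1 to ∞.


aₙ = 26^n/n!
a_{n+1}/aₙ = 26^(n+1)/(n+1)! × n!/26^n
= 26/(n+1)
L = lim(n→∞) 26/(n+1) = 0
L < 1 → series CONVERGES

Converges (ratio test: L = 0 < 1)


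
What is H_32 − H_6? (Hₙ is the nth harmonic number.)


Σₖ₌7^32 1/k = 1/7 + 1/8 + 1/9 + ... + 1/32
= 232272421033319/144403552893600
≈ 1.6085

Sum = 232272421033319/144403552893600 ≈ 1.6085


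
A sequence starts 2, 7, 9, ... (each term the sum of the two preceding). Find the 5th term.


Computing iteratively: 2, 7, 9, 16, 25
a_5 = 25

a_5 = 25


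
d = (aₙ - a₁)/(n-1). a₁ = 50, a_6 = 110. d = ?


d = (aₙ - a₁)/(n-1)
= (110 - 50)/(6-1)
= 60/5 = 12

d = 12


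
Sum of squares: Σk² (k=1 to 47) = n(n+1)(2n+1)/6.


n = 47
n(n+1)(2n+1)/6 = 47×48×95/6
= 214320/6 = 35720

Σk² = 35720


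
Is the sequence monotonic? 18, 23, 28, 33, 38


Differences: 5, 5, 5, 5
All differences > 0 → strictly INCREASING

Monotonically increasing


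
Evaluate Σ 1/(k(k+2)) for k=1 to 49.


1/(k(k+2)) = (1/2)·(1/k - 1/(k+2)) (partial fractions)
Telescoping: Σ = (1/2)·(1 + 1/2 - 1/50 - 1/51) = 931/1275

Sum = 931/1275


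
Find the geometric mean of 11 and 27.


GM = √(11×27) = √297 = 17.2337

GM = 17.2337


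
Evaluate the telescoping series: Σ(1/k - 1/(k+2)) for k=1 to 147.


Telescoping with gap 2: two head and two tail terms survive.
= (1 + 1/2) - (1/148 + 1/149)
= 3/2 - 1/148 - 1/149 = 32781/22052

Sum = 32781/22052


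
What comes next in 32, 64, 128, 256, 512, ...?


Pattern: powers of 2: 2ⁿ
Terms: 32, 64, 128, 256, 512
Next term = 1024

Next term = 1024


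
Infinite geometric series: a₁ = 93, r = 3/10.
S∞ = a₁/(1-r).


S∞ = a₁/(1-r) = 93/(1 - 3/10)
= 93/(7/10)
= 930/7

S∞ = 930/7


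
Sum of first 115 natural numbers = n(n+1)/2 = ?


n(n+1)/2 = 115×116/2 = 13340/2 = 6670

Σk = 6670


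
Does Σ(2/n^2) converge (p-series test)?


p-series test: Σ c/n^p converges if p > 1, diverges if p ≤ 1 (constant c > 0 doesn't affect convergence).
p = 2
2 > 1 → CONVERGES

Converges (p = 2 > 1)


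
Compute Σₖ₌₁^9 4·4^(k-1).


Sₙ = 4×(4^9 - 1)/(4 - 1)
= 4×(262144 - 1)/3
= 4×262143/3
= 349524

S_9 = 349524


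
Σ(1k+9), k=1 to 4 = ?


Σ(1k+9) = 1·Σk + 9·n
= 1·10 + 9·4
= 10 + 36 = 46

Σ = 46


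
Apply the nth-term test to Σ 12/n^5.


lim(n→∞) 12/n^5 = 0
lim aₙ = 0 → nth-term test is INCONCLUSIVE
(Need other tests; this is actually a convergent p-series with p=5 > 1)

Inconclusive (lim aₙ = 0; need another test)


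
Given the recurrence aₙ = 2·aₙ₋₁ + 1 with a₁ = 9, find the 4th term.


Computing step by step:
a_1 = 9
a_2 = 19
a_3 = 39
a_4 = 79


a_4 = 79


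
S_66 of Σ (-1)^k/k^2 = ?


S = -1 + 1/4 - 1/9 + 1/16 - 1/25 + 1/36 - 1/49 + 1/64 ± ...
= -0.8224
(Full series converges to -π²/12 ≈ -0.8225)

S_66 = -0.8224


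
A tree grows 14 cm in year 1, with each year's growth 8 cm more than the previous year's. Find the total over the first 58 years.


aₙ = 14 + (58-1)×8 = 470
Sₙ = n(a₁+aₙ)/2 = 58×(14+470)/2
= 58×484/2 = 14036

S_58 = 14036


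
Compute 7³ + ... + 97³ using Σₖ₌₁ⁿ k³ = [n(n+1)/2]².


Σₖ₌7^97 k³ = [97·98/2]² − [6·7/2]²
= 22591009 − 441 = 22590568

Σk³ = 22590568


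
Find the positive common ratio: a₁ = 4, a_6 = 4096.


r^(n-1) = aₙ/a₁
r^5 = 4096/4 = 1024
r = 1024^(1/5)
= 4

r = 4


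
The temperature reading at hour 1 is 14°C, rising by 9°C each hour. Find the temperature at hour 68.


aₙ = a₁ + (n-1)d
= 14 + (68-1)×9
= 14 + 603
= 617

a_68 = 617


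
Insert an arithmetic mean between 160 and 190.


AM = (160 + 190)/2 = 350/2 = 175

AM = 175


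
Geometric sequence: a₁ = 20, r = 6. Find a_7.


aₙ = a₁·r^(n-1)
= 20×6^6
= 20×46656
= 933120

a_7 = 933120


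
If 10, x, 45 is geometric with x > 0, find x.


GM = √(10×45) = √450 = 21.2132

GM = 21.2132


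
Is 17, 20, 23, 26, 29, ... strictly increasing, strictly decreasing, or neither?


Differences: 3, 3, 3, 3
All differences > 0 → strictly INCREASING

Monotonically increasing


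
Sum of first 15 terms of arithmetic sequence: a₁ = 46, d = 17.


aₙ = 46 + (15-1)×17 = 284
Sₙ = n(a₁+aₙ)/2 = 15×(46+284)/2
= 15×330/2 = 2475

S_15 = 2475


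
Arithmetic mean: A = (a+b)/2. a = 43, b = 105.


AM = (43 + 105)/2 = 148/2 = 74

AM = 74


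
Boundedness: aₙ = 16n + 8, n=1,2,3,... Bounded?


aₙ = 16n + 8 → as n→∞, aₙ→∞
No finite upper bound exists
The sequence is UNBOUNDED

Unbounded (aₙ → ∞ as n → ∞)


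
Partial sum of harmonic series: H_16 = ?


H_16 = 1/1 + 1/2 + 1/3 + ... + 1/16
= 2436559/720720
≈ 3.3807

H_16 = 2436559/720720 ≈ 3.3807


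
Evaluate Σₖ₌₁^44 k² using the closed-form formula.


n = 44
n(n+1)(2n+1)/6 = 44×45×89/6
= 176220/6 = 29370

Σk² = 29370


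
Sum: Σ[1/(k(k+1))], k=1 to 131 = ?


1/(k(k+1)) = 1/k - 1/(k+1) (partial fractions)
Telescoping: Σ = 1 - 1/132 = 131/132

Sum = 131/132


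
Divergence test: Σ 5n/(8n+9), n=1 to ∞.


lim(n→∞) 5n/(8n+9) = 5/8 = 5/8  (divide numerator and denominator by n)
lim aₙ = 5/8 ≠ 0 → series DIVERGES

Diverges (lim aₙ = 5/8 ≠ 0)


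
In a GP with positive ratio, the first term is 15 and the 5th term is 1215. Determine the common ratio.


r^(n-1) = aₙ/a₁
r^4 = 1215/15 = 81
r = 81^(1/4)
= ±3; taking r > 0 gives r = 3

r = 3


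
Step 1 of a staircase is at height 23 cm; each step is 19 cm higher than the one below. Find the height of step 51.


aₙ = a₁ + (n-1)d
= 23 + (51-1)×19
= 23 + 950
= 973

a_51 = 973


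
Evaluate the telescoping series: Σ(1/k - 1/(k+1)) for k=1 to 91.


Telescoping: adjacent terms cancel.
= 1/1 - 1/92
= 1 - 1/92 = 91/92

Sum = 91/92


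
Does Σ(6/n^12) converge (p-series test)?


p-series test: Σ c/n^p converges if p > 1, diverges if p ≤ 1 (constant c > 0 doesn't affect convergence).
p = 12
12 > 1 → CONVERGES

Converges (p = 12 > 1)


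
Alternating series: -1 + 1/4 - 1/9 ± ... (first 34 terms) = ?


S = -1 + 1/4 - 1/9 + 1/16 - 1/25 + 1/36 - 1/49 + 1/64 ± ...
= -0.822
(Full series converges to -π²/12 ≈ -0.8225)

S_34 = -0.822


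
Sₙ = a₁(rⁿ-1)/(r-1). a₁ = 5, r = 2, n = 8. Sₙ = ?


Sₙ = 5×(2^8 - 1)/(2 - 1)
= 5×(256 - 1)/1
= 5×255/1
= 1275

S_8 = 1275


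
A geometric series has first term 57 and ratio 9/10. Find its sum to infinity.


S∞ = a₁/(1-r) = 57/(1 - 9/10)
= 57/(1/10)
= 570

S∞ = 570


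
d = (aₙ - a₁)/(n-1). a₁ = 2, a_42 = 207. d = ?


d = (aₙ - a₁)/(n-1)
= (207 - 2)/(42-1)
= 205/41 = 5

d = 5


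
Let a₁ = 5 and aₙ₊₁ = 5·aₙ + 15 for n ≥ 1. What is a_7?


Computing step by step:
a_1 = 5
a_2 = 40
a_3 = 215
a_4 = 1090
a_5 = 5465
a_6 = 27340
a_7 = 136715


a_7 = 136715


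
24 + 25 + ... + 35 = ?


Σₖ₌24^35 k = Σₖ₌₁^35 k − Σₖ₌₁^23 k
= 35·36/2 − 23·24/2
= 630 − 276 = 354

Σk = 354


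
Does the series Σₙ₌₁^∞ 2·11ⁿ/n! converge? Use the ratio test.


aₙ = 2·11^n/n!
a_{n+1}/aₙ = 11^(n+1)/(n+1)! × n!/11^n  (constant 2 cancels)
= 11/(n+1)
L = lim(n→∞) 11/(n+1) = 0
L < 1 → series CONVERGES

Converges (ratio test: L = 0 < 1)


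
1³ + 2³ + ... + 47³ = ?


n(n+1)/2 = 47×48/2 = 1128
Σk³ = 1128² = 1272384

Σk³ = 1272384


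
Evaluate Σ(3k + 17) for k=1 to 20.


Σ(3k+17) = 3·Σk + 17·n
= 3·210 + 17·20
= 630 + 340 = 970

Σ = 970


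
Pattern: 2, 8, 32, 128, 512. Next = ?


Pattern: geometric (r=4)
Terms: 2, 8, 32, 128, 512
Next term = 2048

Next term = 2048


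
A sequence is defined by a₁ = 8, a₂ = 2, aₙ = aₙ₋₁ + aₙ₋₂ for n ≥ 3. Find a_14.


Computing iteratively: 8, 2, 10, 12, 22, 34, 56, 90, 146, 236, 382, 618, ...
a_14 = 1618

a_14 = 1618


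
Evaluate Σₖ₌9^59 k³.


Σₖ₌9^59 k³ = [59·60/2]² − [8·9/2]²
= 3132900 − 1296 = 3131604

Σk³ = 3131604


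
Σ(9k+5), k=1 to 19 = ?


Σ(9k+5) = 9·Σk + 5·n
= 9·190 + 5·19
= 1710 + 95 = 1805

Σ = 1805


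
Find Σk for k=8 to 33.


Σₖ₌8^33 k = Σₖ₌₁^33 k − Σₖ₌₁^7 k
= 33·34/2 − 7·8/2
= 561 − 28 = 533

Σk = 533


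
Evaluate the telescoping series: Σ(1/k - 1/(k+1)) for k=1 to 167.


Telescoping: adjacent terms cancel.
= 1/1 - 1/168
= 1 - 1/168 = 167/168

Sum = 167/168


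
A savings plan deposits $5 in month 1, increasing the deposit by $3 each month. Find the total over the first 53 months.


aₙ = 5 + (53-1)×3 = 161
Sₙ = n(a₁+aₙ)/2 = 53×(5+161)/2
= 53×166/2 = 4399

S_53 = 4399


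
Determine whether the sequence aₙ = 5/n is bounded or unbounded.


a₁ = 5, a₂ = 5/2, a₃ = 5/3, ...
0 < aₙ ≤ 5 for all n ≥ 1
Lower bound: 0, Upper bound: 5
The sequence IS bounded

Bounded (0 < aₙ ≤ 5)


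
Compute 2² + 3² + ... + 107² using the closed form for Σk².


Σₖ₌2^107 k² = Σₖ₌₁^107 k² − Σₖ₌₁^1 k²
= 107·108·215/6 − 1·2·3/6
= 414090 − 1 = 414089

Σk² = 414089


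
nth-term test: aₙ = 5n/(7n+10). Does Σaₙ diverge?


lim(n→∞) 5n/(7n+10) = 5/7 = 5/7  (divide numerator and denominator by n)
lim aₙ = 5/7 ≠ 0 → series DIVERGES

Diverges (lim aₙ = 5/7 ≠ 0)


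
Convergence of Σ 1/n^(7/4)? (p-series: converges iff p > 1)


p-series test: Σ c/n^p converges if p > 1, diverges if p ≤ 1 (constant c > 0 doesn't affect convergence).
p = 7/4
7/4 > 1 → CONVERGES

Converges (p = 7/4 > 1)


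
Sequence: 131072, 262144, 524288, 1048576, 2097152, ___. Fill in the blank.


Pattern: powers of 2: 2ⁿ
Terms: 131072, 262144, 524288, 1048576, 2097152
Next term = 4194304

Next term = 4194304


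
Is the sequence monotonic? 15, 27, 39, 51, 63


Differences: 12, 12, 12, 12
All differences > 0 → strictly INCREASING

Monotonically increasing


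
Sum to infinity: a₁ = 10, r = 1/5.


S∞ = a₁/(1-r) = 10/(1 - 1/5)
= 10/(4/5)
= 25/2

S∞ = 25/2


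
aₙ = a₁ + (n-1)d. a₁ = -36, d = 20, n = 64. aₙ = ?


aₙ = a₁ + (n-1)d
= -36 + (64-1)×20
= -36 + 1260
= 1224

a_64 = 1224


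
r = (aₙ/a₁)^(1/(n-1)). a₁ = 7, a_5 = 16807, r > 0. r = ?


r^(n-1) = aₙ/a₁
r^4 = 16807/7 = 2401
r = 2401^(1/4)
= ±7; taking r > 0 gives r = 7

r = 7


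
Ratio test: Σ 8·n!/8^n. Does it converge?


aₙ = 8·n!/8^n
a_{n+1}/aₙ = (n+1)!/8^(n+1) × 8^n/n!  (constant 8 cancels)
= (n+1)/8
L = lim(n→∞) (n+1)/8 = ∞
L > 1 → series DIVERGES

Diverges (ratio test: L = ∞ > 1)


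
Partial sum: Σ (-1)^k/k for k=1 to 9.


S = -1 + 1/2 - 1/3 + 1/4 - 1/5 + 1/6 - 1/7 + 1/8 ± ...
= -0.7456
(Full series converges to -ln(2) ≈ -0.6931)

S_9 = -0.7456


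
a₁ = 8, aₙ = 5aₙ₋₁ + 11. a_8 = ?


Computing step by step:
a_1 = 8
a_2 = 51
a_3 = 266
a_4 = 1341
a_5 = 6716
a_6 = 33591
a_7 = 167966
a_8 = 839841


a_8 = 839841


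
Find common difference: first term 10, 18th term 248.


d = (aₙ - a₁)/(n-1)
= (248 - 10)/(18-1)
= 238/17 = 14

d = 14


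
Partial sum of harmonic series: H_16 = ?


H_16 = 1/1 + 1/2 + 1/3 + ... + 1/16
= 2436559/720720
≈ 3.3807

H_16 = 2436559/720720 ≈ 3.3807


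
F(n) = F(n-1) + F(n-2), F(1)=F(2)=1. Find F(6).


Fibonacci sequence: 1, 1, 2, 3, 5, 8
F(6) = 8

F(6) = 8


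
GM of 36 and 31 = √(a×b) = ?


GM = √(36×31) = √1116 = 33.4066

GM = 33.4066


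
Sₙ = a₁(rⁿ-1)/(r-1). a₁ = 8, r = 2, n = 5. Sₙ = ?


Sₙ = 8×(2^5 - 1)/(2 - 1)
= 8×(32 - 1)/1
= 8×31/1
= 248

S_5 = 248


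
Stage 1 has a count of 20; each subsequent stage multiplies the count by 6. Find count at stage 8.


aₙ = a₁·r^(n-1)
= 20×6^7
= 20×279936
= 5598720

a_8 = 5598720


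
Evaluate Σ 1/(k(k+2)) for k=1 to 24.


1/(k(k+2)) = (1/2)·(1/k - 1/(k+2)) (partial fractions)
Telescoping: Σ = (1/2)·(1 + 1/2 - 1/25 - 1/26) = 231/325

Sum = 231/325


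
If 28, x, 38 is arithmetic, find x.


AM = (28 + 38)/2 = 66/2 = 33

AM = 33


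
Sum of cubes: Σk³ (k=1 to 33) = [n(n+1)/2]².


n(n+1)/2 = 33×34/2 = 561
Σk³ = 561² = 314721

Σk³ = 314721


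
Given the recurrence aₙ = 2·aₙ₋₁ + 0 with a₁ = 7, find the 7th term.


Computing step by step:
a_1 = 7
a_2 = 14
a_3 = 28
a_4 = 56
a_5 = 112
a_6 = 224
a_7 = 448


a_7 = 448


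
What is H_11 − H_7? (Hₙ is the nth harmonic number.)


Σₖ₌8^11 1/k = 1/8 + 1/9 + 1/10 + 1/11
= 1691/3960
≈ 0.427

Sum = 1691/3960 ≈ 0.427


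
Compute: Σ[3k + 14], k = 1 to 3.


Σ(3k+14) = 3·Σk + 14·n
= 3·6 + 14·3
= 18 + 42 = 60

Σ = 60


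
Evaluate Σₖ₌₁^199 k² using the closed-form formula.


n = 199
n(n+1)(2n+1)/6 = 199×200×399/6
= 15880200/6 = 2646700

Σk² = 2646700


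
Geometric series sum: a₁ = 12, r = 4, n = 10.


Sₙ = 12×(4^10 - 1)/(4 - 1)
= 12×(1048576 - 1)/3
= 12×1048575/3
= 4194300

S_10 = 4194300


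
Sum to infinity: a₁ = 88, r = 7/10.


S∞ = a₁/(1-r) = 88/(1 - 7/10)
= 88/(3/10)
= 880/3

S∞ = 880/3


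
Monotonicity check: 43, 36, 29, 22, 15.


Differences: -7, -7, -7, -7
All differences < 0 → strictly DECREASING

Monotonically decreasing


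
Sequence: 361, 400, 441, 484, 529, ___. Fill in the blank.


Pattern: perfect squares: n²
Terms: 361, 400, 441, 484, 529
Next term = 576

Next term = 576


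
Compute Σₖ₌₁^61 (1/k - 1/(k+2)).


Telescoping with gap 2: two head and two tail terms survive.
= (1 + 1/2) - (1/62 + 1/63)
= 3/2 - 1/62 - 1/63 = 2867/1953

Sum = 2867/1953


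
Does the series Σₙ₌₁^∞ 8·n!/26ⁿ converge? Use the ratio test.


aₙ = 8·n!/26^n
a_{n+1}/aₙ = (n+1)!/26^(n+1) × 26^n/n!  (constant 8 cancels)
= (n+1)/26
L = lim(n→∞) (n+1)/26 = ∞
L > 1 → series DIVERGES

Diverges (ratio test: L = ∞ > 1)


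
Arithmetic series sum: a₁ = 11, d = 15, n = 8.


aₙ = 11 + (8-1)×15 = 116
Sₙ = n(a₁+aₙ)/2 = 8×(11+116)/2
= 8×127/2 = 508

S_8 = 508


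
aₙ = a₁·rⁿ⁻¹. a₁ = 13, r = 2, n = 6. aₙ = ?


aₙ = a₁·r^(n-1)
= 13×2^5
= 13×32
= 416

a_6 = 416


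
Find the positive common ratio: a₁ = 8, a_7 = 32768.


r^(n-1) = aₙ/a₁
r^6 = 32768/8 = 4096
r = 4096^(1/6)
= ±4; taking r > 0 gives r = 4

r = 4


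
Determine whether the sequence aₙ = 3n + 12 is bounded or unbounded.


aₙ = 3n + 12 → as n→∞, aₙ→∞
No finite upper bound exists
The sequence is UNBOUNDED

Unbounded (aₙ → ∞ as n → ∞)


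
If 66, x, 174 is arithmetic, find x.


AM = (66 + 174)/2 = 240/2 = 120

AM = 120


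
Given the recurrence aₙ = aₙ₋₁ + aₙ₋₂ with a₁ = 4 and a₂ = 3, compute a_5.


Computing iteratively: 4, 3, 7, 10, 17
a_5 = 17

a_5 = 17


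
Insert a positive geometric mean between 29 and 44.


GM = √(29×44) = √1276 = 35.7211

GM = 35.7211


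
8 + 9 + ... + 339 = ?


Σₖ₌8^339 k = Σₖ₌₁^339 k − Σₖ₌₁^7 k
= 339·340/2 − 7·8/2
= 57630 − 28 = 57602

Σk = 57602


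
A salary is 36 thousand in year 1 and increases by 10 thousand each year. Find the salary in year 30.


aₙ = a₁ + (n-1)d
= 36 + (30-1)×10
= 36 + 290
= 326

a_30 = 326


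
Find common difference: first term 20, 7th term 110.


d = (aₙ - a₁)/(n-1)
= (110 - 20)/(7-1)
= 90/6 = 15

d = 15


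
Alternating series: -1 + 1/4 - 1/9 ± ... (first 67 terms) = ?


S = -1 + 1/4 - 1/9 + 1/16 - 1/25 + 1/36 - 1/49 + 1/64 ± ...
= -0.8226
(Full series converges to -π²/12 ≈ -0.8225)

S_67 = -0.8226


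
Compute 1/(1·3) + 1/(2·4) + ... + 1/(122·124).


1/(k(k+2)) = (1/2)·(1/k - 1/(k+2)) (partial fractions)
Telescoping: Σ = (1/2)·(1 + 1/2 - 1/123 - 1/124) = 22631/30504

Sum = 22631/30504


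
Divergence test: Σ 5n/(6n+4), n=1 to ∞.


lim(n→∞) 5n/(6n+4) = 5/6 = 5/6  (divide numerator and denominator by n)
lim aₙ = 5/6 ≠ 0 → series DIVERGES

Diverges (lim aₙ = 5/6 ≠ 0)


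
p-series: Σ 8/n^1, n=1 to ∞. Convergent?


p-series test: Σ c/n^p converges if p > 1, diverges if p ≤ 1 (constant c > 0 doesn't affect convergence).
p = 1
1 ≤ 1 → DIVERGES

Diverges (p = 1 ≤ 1)


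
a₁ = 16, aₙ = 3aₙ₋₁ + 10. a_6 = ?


Computing step by step:
a_1 = 16
a_2 = 58
a_3 = 184
a_4 = 562
a_5 = 1696
a_6 = 5098


a_6 = 5098


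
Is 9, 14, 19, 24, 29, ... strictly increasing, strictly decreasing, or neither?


Differences: 5, 5, 5, 5
All differences > 0 → strictly INCREASING

Monotonically increasing


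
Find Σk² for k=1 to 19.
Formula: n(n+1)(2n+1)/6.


n = 19
n(n+1)(2n+1)/6 = 19×20×39/6
= 14820/6 = 2470

Σk² = 2470


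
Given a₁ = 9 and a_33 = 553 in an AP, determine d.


d = (aₙ - a₁)/(n-1)
= (553 - 9)/(33-1)
= 544/32 = 17

d = 17


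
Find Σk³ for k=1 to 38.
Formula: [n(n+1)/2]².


n(n+1)/2 = 38×39/2 = 741
Σk³ = 741² = 549081

Σk³ = 549081


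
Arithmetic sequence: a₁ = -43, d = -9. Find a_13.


aₙ = a₁ + (n-1)d
= -43 + (13-1)×-9
= -43 - 108
= -151

a_13 = -151


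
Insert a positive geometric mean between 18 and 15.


GM = √(18×15) = √270 = 16.4317

GM = 16.4317


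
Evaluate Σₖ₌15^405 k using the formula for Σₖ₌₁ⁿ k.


Σₖ₌15^405 k = Σₖ₌₁^405 k − Σₖ₌₁^14 k
= 405·406/2 − 14·15/2
= 82215 − 105 = 82110

Σk = 82110


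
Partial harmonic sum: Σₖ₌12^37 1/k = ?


Σₖ₌12^37 1/k = 1/12 + 1/13 + 1/14 + ... + 1/37
= 901969934628929/763275922437600
≈ 1.1817

Sum = 901969934628929/763275922437600 ≈ 1.1817


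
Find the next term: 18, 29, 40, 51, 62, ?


Pattern: arithmetic (d=11)
Terms: 18, 29, 40, 51, 62
Next term = 73

Next term = 73


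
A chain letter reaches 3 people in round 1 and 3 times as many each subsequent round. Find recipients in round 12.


aₙ = a₁·r^(n-1)
= 3×3^11
= 3×177147
= 531441

a_12 = 531441


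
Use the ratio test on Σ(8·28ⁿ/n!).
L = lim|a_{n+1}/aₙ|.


aₙ = 8·28^n/n!
a_{n+1}/aₙ = 28^(n+1)/(n+1)! × n!/28^n  (constant 8 cancels)
= 28/(n+1)
L = lim(n→∞) 28/(n+1) = 0
L < 1 → series CONVERGES

Converges (ratio test: L = 0 < 1)


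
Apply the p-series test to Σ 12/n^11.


p-series test: Σ c/n^p converges if p > 1, diverges if p ≤ 1 (constant c > 0 doesn't affect convergence).
p = 11
11 > 1 → CONVERGES

Converges (p = 11 > 1)


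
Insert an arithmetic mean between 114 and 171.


AM = (114 + 171)/2 = 285/2 = 142.5

AM = 142.5


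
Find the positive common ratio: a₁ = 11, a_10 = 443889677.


r^(n-1) = aₙ/a₁
r^9 = 443889677/11 = 40353607
r = 40353607^(1/9)
= 7

r = 7


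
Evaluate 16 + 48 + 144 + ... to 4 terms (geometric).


Sₙ = 16×(3^4 - 1)/(3 - 1)
= 16×(81 - 1)/2
= 16×80/2
= 640

S_4 = 640


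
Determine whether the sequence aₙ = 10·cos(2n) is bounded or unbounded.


For all n, -1 ≤ cos(2n) ≤ 1, so -10 ≤ 10·cos(2n) ≤ 10
Lower bound: -10, Upper bound: 10
The sequence IS bounded

Bounded (-10 ≤ aₙ ≤ 10)


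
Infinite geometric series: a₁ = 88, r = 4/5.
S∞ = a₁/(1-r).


S∞ = a₁/(1-r) = 88/(1 - 4/5)
= 88/(1/5)
= 440

S∞ = 440


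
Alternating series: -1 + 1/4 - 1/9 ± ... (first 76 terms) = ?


S = -1 + 1/4 - 1/9 + 1/16 - 1/25 + 1/36 - 1/49 + 1/64 ± ...
= -0.8224
(Full series converges to -π²/12 ≈ -0.8225)

S_76 = -0.8224


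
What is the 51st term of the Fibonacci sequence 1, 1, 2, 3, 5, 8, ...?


Fibonacci sequence: 1, 1, 2, 3, 5, 8, 13, 21, 34, 55, 89, ...
F(51) = 20365011074

F(51) = 20365011074


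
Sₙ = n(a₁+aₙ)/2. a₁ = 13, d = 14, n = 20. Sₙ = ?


aₙ = 13 + (20-1)×14 = 279
Sₙ = n(a₁+aₙ)/2 = 20×(13+279)/2
= 20×292/2 = 2920

S_20 = 2920


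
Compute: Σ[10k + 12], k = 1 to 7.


Σ(10k+12) = 10·Σk + 12·n
= 10·28 + 12·7
= 280 + 84 = 364

Σ = 364


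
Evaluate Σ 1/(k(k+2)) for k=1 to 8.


1/(k(k+2)) = (1/2)·(1/k - 1/(k+2)) (partial fractions)
Telescoping: Σ = (1/2)·(1 + 1/2 - 1/9 - 1/10) = 29/45

Sum = 29/45


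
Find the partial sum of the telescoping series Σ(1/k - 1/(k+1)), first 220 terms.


Telescoping: adjacent terms cancel.
= 1/1 - 1/221
= 1 - 1/221 = 220/221

Sum = 220/221


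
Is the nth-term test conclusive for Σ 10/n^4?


lim(n→∞) 10/n^4 = 0
lim aₙ = 0 → nth-term test is INCONCLUSIVE
(Need other tests; this is actually a convergent p-series with p=4 > 1)

Inconclusive (lim aₙ = 0; need another test)


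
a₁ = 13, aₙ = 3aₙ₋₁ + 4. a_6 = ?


Computing step by step:
a_1 = 13
a_2 = 43
a_3 = 133
a_4 = 403
a_5 = 1213
a_6 = 3643


a_6 = 3643


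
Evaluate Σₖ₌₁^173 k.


n(n+1)/2 = 173×174/2 = 30102/2 = 15051

Σk = 15051


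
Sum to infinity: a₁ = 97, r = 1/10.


S∞ = a₁/(1-r) = 97/(1 - 1/10)
= 97/(9/10)
= 970/9

S∞ = 970/9


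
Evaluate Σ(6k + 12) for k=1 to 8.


Σ(6k+12) = 6·Σk + 12·n
= 6·36 + 12·8
= 216 + 96 = 312

Σ = 312


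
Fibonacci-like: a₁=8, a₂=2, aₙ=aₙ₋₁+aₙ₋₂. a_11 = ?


Computing iteratively: 8, 2, 10, 12, 22, 34, 56, 90, 146, 236, 382
a_11 = 382

a_11 = 382


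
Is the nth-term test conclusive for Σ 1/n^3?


lim(n→∞) 1/n^3 = 0
lim aₙ = 0 → nth-term test is INCONCLUSIVE
(Need other tests; this is actually a convergent p-series with p=3 > 1)

Inconclusive (lim aₙ = 0; need another test)


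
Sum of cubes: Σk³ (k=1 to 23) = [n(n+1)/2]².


n(n+1)/2 = 23×24/2 = 276
Σk³ = 276² = 76176

Σk³ = 76176


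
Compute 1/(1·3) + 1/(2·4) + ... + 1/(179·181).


1/(k(k+2)) = (1/2)·(1/k - 1/(k+2)) (partial fractions)
Telescoping: Σ = (1/2)·(1 + 1/2 - 1/180 - 1/181) = 48509/65160

Sum = 48509/65160


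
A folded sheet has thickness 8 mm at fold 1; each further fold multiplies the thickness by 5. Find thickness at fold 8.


aₙ = a₁·r^(n-1)
= 8×5^7
= 8×78125
= 625000

a_8 = 625000


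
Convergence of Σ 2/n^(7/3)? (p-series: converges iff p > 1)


p-series test: Σ c/n^p converges if p > 1, diverges if p ≤ 1 (constant c > 0 doesn't affect convergence).
p = 7/3
7/3 > 1 → CONVERGES

Converges (p = 7/3 > 1)


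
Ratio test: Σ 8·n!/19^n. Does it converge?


aₙ = 8·n!/19^n
a_{n+1}/aₙ = (n+1)!/19^(n+1) × 19^n/n!  (constant 8 cancels)
= (n+1)/19
L = lim(n→∞) (n+1)/19 = ∞
L > 1 → series DIVERGES

Diverges (ratio test: L = ∞ > 1)


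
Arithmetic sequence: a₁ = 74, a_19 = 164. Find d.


d = (aₙ - a₁)/(n-1)
= (164 - 74)/(19-1)
= 90/18 = 5

d = 5


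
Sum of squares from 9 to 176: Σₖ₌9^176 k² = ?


Σₖ₌9^176 k² = Σₖ₌₁^176 k² − Σₖ₌₁^8 k²
= 176·177·353/6 − 8·9·17/6
= 1832776 − 204 = 1832572

Σk² = 1832572


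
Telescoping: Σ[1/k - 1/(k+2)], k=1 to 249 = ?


Telescoping with gap 2: two head and two tail terms survive.
= (1 + 1/2) - (1/250 + 1/251)
= 3/2 - 1/250 - 1/251 = 46812/31375

Sum = 46812/31375


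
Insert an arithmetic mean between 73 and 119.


AM = (73 + 119)/2 = 192/2 = 96

AM = 96


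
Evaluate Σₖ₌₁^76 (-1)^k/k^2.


S = -1 + 1/4 - 1/9 + 1/16 - 1/25 + 1/36 - 1/49 + 1/64 ± ...
= -0.8224
(Full series converges to -π²/12 ≈ -0.8225)

S_76 = -0.8224


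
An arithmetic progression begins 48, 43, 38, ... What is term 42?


aₙ = a₁ + (n-1)d
= 48 + (42-1)×-5
= 48 - 205
= -157

a_42 = -157


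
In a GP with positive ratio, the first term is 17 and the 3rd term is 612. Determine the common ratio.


r^(n-1) = aₙ/a₁
r^2 = 612/17 = 36
r = 36^(1/2)
= ±6; taking r > 0 gives r = 6

r = 6


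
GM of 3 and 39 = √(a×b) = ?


GM = √(3×39) = √117 = 10.8167

GM = 10.8167


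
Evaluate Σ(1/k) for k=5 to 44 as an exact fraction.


Σₖ₌5^44 1/k = 1/5 + 1/6 + 1/7 + ... + 1/44
= 3080733578426640787/1345655451257488800
≈ 2.2894

Sum = 3080733578426640787/1345655451257488800 ≈ 2.2894


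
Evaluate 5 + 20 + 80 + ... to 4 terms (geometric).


Sₙ = 5×(4^4 - 1)/(4 - 1)
= 5×(256 - 1)/3
= 5×255/3
= 425

S_4 = 425


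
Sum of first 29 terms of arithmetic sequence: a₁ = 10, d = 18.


aₙ = 10 + (29-1)×18 = 514
Sₙ = n(a₁+aₙ)/2 = 29×(10+514)/2
= 29×524/2 = 7598

S_29 = 7598


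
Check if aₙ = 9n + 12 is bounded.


aₙ = 9n + 12 → as n→∞, aₙ→∞
No finite upper bound exists
The sequence is UNBOUNDED

Unbounded (aₙ → ∞ as n → ∞)


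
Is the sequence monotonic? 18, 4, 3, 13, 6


Differences: -14, -1, 10, -7
Difference at position 3 is +10 (> 0) but position 1 is -14 (< 0) — sequence both rises and falls
→ NOT monotonic

Not monotonic


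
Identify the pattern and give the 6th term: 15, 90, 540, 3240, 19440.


Pattern: geometric (r=6)
Terms: 15, 90, 540, 3240, 19440
Next term = 116640

Next term = 116640


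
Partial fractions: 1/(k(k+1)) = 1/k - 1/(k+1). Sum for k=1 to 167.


1/(k(k+1)) = 1/k - 1/(k+1) (partial fractions)
Telescoping: Σ = 1 - 1/168 = 167/168

Sum = 167/168


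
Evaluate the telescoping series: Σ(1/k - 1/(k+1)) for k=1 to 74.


Telescoping: adjacent terms cancel.
= 1/1 - 1/75
= 1 - 1/75 = 74/75

Sum = 74/75


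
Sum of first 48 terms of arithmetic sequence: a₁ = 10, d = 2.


aₙ = 10 + (48-1)×2 = 104
Sₙ = n(a₁+aₙ)/2 = 48×(10+104)/2
= 48×114/2 = 2736

S_48 = 2736


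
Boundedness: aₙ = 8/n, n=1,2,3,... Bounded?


a₁ = 8, a₂ = 8/2, a₃ = 8/3, ...
0 < aₙ ≤ 8 for all n ≥ 1
Lower bound: 0, Upper bound: 8
The sequence IS bounded

Bounded (0 < aₙ ≤ 8)


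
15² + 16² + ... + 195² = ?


Σₖ₌15^195 k² = Σₖ₌₁^195 k² − Σₖ₌₁^14 k²
= 195·196·391/6 − 14·15·29/6
= 2490670 − 1015 = 2489655

Σk² = 2489655


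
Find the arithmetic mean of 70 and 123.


AM = (70 + 123)/2 = 193/2 = 96.5

AM = 96.5


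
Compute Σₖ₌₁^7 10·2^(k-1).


Sₙ = 10×(2^7 - 1)/(2 - 1)
= 10×(128 - 1)/1
= 10×127/1
= 1270

S_7 = 1270


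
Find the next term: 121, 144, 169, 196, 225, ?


Pattern: perfect squares: n²
Terms: 121, 144, 169, 196, 225
Next term = 256

Next term = 256


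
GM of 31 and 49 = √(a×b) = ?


GM = √(31×49) = √1519 = 38.9744

GM = 38.9744


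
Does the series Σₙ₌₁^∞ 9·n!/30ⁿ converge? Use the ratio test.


aₙ = 9·n!/30^n
a_{n+1}/aₙ = (n+1)!/30^(n+1) × 30^n/n!  (constant 9 cancels)
= (n+1)/30
L = lim(n→∞) (n+1)/30 = ∞
L > 1 → series DIVERGES

Diverges (ratio test: L = ∞ > 1)


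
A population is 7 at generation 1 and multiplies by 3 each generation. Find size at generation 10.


aₙ = a₁·r^(n-1)
= 7×3^9
= 7×19683
= 137781

a_10 = 137781


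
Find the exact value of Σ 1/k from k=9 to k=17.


Σₖ₌9^17 1/k = 1/9 + 1/10 + 1/11 + 1/12 + 1/13 + 1/14 + 1/15 + 1/16 + 1/17
= 1768477/2450448
≈ 0.7217

Sum = 1768477/2450448 ≈ 0.7217


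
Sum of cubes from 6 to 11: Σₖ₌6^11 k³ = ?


Σₖ₌6^11 k³ = [11·12/2]² − [5·6/2]²
= 4356 − 225 = 4131

Σk³ = 4131


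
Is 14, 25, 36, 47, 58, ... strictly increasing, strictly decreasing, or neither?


Differences: 11, 11, 11, 11
All differences > 0 → strictly INCREASING

Monotonically increasing


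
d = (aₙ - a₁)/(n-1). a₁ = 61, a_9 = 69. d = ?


d = (aₙ - a₁)/(n-1)
= (69 - 61)/(9-1)
= 8/8 = 1

d = 1


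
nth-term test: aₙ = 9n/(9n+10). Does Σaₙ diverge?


lim(n→∞) 9n/(9n+10) = 9/9 = 1  (divide numerator and denominator by n)
lim aₙ = 1 ≠ 0 → series DIVERGES

Diverges (lim aₙ = 1 ≠ 0)


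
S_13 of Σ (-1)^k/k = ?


S = -1 + 1/2 - 1/3 + 1/4 - 1/5 + 1/6 - 1/7 + 1/8 ± ...
= -0.7301
(Full series converges to -ln(2) ≈ -0.6931)

S_13 = -0.7301


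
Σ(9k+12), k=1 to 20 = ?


Σ(9k+12) = 9·Σk + 12·n
= 9·210 + 12·20
= 1890 + 240 = 2130

Σ = 2130


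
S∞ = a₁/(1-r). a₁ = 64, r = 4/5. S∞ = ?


S∞ = a₁/(1-r) = 64/(1 - 4/5)
= 64/(1/5)
= 320

S∞ = 320


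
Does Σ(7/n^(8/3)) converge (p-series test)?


p-series test: Σ c/n^p converges if p > 1, diverges if p ≤ 1 (constant c > 0 doesn't affect convergence).
p = 8/3
8/3 > 1 → CONVERGES

Converges (p = 8/3 > 1)


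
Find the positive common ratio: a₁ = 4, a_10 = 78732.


r^(n-1) = aₙ/a₁
r^9 = 78732/4 = 19683
r = 19683^(1/9)
= 3

r = 3


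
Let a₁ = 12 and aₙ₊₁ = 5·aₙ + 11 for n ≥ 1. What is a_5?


Computing step by step:
a_1 = 12
a_2 = 71
a_3 = 366
a_4 = 1841
a_5 = 9216


a_5 = 9216


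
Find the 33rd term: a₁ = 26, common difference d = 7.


aₙ = a₁ + (n-1)d
= 26 + (33-1)×7
= 26 + 224
= 250

a_33 = 250


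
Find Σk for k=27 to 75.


Σₖ₌27^75 k = Σₖ₌₁^75 k − Σₖ₌₁^26 k
= 75·76/2 − 26·27/2
= 2850 − 351 = 2499

Σk = 2499


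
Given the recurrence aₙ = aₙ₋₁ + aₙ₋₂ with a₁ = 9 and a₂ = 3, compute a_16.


Computing iteratively: 9, 3, 12, 15, 27, 42, 69, 111, 180, 291, 471, 762, ...
a_16 = 5223

a_16 = 5223


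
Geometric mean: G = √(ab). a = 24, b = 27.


GM = √(24×27) = √648 = 25.4558

GM = 25.4558


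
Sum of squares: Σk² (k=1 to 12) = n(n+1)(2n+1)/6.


n = 12
n(n+1)(2n+1)/6 = 12×13×25/6
= 3900/6 = 650

Σk² = 650


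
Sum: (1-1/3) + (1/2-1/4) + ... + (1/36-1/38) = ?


Telescoping with gap 2: two head and two tail terms survive.
= (1 + 1/2) - (1/37 + 1/38)
= 3/2 - 1/37 - 1/38 = 1017/703

Sum = 1017/703


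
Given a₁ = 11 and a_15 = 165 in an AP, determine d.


d = (aₙ - a₁)/(n-1)
= (165 - 11)/(15-1)
= 154/14 = 11

d = 11


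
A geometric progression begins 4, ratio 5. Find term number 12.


aₙ = a₁·r^(n-1)
= 4×5^11
= 4×48828125
= 195312500

a_12 = 195312500


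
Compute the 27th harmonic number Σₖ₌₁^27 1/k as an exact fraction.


H_27 = 1/1 + 1/2 + 1/3 + ... + 1/27
= 312536252003/80313433200
≈ 3.8915

H_27 = 312536252003/80313433200 ≈ 3.8915


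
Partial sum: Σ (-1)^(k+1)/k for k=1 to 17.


S = 1 - 1/2 + 1/3 - 1/4 + 1/5 - 1/6 + 1/7 - 1/8 ± ...
= 0.7217
(Full series converges to +ln(2) ≈ +0.6931)

S_17 = 0.7217


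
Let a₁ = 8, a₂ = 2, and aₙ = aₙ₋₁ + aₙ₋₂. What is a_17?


Computing iteratively: 8, 2, 10, 12, 22, 34, 56, 90, 146, 236, 382, 618, ...
a_17 = 6854

a_17 = 6854


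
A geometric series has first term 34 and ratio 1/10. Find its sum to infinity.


S∞ = a₁/(1-r) = 34/(1 - 1/10)
= 34/(9/10)
= 340/9

S∞ = 340/9


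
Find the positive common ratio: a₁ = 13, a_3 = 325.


r^(n-1) = aₙ/a₁
r^2 = 325/13 = 25
r = 25^(1/2)
= ±5; taking r > 0 gives r = 5

r = 5


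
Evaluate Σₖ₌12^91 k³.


Σₖ₌12^91 k³ = [91·92/2]² − [11·12/2]²
= 17522596 − 4356 = 17518240

Σk³ = 17518240


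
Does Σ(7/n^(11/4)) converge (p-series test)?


p-series test: Σ c/n^p converges if p > 1, diverges if p ≤ 1 (constant c > 0 doesn't affect convergence).
p = 11/4
11/4 > 1 → CONVERGES

Converges (p = 11/4 > 1)


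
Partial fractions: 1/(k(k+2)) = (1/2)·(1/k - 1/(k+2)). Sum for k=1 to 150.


1/(k(k+2)) = (1/2)·(1/k - 1/(k+2)) (partial fractions)
Telescoping: Σ = (1/2)·(1 + 1/2 - 1/151 - 1/152) = 34125/45904

Sum = 34125/45904


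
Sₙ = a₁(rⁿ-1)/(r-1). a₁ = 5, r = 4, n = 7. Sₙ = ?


Sₙ = 5×(4^7 - 1)/(4 - 1)
= 5×(16384 - 1)/3
= 5×16383/3
= 27305

S_7 = 27305


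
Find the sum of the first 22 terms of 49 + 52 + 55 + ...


aₙ = 49 + (22-1)×3 = 112
Sₙ = n(a₁+aₙ)/2 = 22×(49+112)/2
= 22×161/2 = 1771

S_22 = 1771


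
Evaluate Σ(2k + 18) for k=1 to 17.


Σ(2k+18) = 2·Σk + 18·n
= 2·153 + 18·17
= 306 + 306 = 612

Σ = 612


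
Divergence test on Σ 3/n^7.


lim(n→∞) 3/n^7 = 0
lim aₙ = 0 → nth-term test is INCONCLUSIVE
(Need other tests; this is actually a convergent p-series with p=7 > 1)

Inconclusive (lim aₙ = 0; need another test)


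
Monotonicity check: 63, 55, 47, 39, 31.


Differences: -8, -8, -8, -8
All differences < 0 → strictly DECREASING

Monotonically decreasing


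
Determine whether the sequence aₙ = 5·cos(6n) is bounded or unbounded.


For all n, -1 ≤ cos(6n) ≤ 1, so -5 ≤ 5·cos(6n) ≤ 5
Lower bound: -5, Upper bound: 5
The sequence IS bounded

Bounded (-5 ≤ aₙ ≤ 5)


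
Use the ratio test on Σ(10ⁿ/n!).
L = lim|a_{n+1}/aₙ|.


aₙ = 10^n/n!
a_{n+1}/aₙ = 10^(n+1)/(n+1)! × n!/10^n
= 10/(n+1)
L = lim(n→∞) 10/(n+1) = 0
L < 1 → series CONVERGES

Converges (ratio test: L = 0 < 1)


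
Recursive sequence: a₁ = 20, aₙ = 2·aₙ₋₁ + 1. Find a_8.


Computing step by step:
a_1 = 20
a_2 = 41
a_3 = 83
a_4 = 167
a_5 = 335
a_6 = 671
a_7 = 1343
a_8 = 2687


a_8 = 2687


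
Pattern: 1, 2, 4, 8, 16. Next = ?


Pattern: geometric (r=2)
Terms: 1, 2, 4, 8, 16
Next term = 32

Next term = 32


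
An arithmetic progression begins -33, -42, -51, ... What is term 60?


aₙ = a₁ + (n-1)d
= -33 + (60-1)×-9
= -33 - 531
= -564

a_60 = -564


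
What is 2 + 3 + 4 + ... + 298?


Σₖ₌2^298 k = Σₖ₌₁^298 k − Σₖ₌₁^1 k
= 298·299/2 − 1·2/2
= 44551 − 1 = 44550

Σk = 44550


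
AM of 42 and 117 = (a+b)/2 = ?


AM = (42 + 117)/2 = 159/2 = 79.5

AM = 79.5


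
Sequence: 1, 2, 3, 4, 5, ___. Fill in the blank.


Pattern: arithmetic (d=1)
Terms: 1, 2, 3, 4, 5
Next term = 6

Next term = 6


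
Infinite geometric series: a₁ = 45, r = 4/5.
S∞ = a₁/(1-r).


S∞ = a₁/(1-r) = 45/(1 - 4/5)
= 45/(1/5)
= 225

S∞ = 225


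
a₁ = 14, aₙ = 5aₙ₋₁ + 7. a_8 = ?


Computing step by step:
a_1 = 14
a_2 = 77
a_3 = 392
a_4 = 1967
a_5 = 9842
a_6 = 49217
a_7 = 246092
a_8 = 1230467


a_8 = 1230467


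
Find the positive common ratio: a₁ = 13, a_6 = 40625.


r^(n-1) = aₙ/a₁
r^5 = 40625/13 = 3125
r = 3125^(1/5)
= 5

r = 5


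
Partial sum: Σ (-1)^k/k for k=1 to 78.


S = -1 + 1/2 - 1/3 + 1/4 - 1/5 + 1/6 - 1/7 + 1/8 ± ...
= -0.6868
(Full series converges to -ln(2) ≈ -0.6931)

S_78 = -0.6868


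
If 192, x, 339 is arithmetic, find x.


AM = (192 + 339)/2 = 531/2 = 265.5

AM = 265.5


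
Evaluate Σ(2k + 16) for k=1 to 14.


Σ(2k+16) = 2·Σk + 16·n
= 2·105 + 16·14
= 210 + 224 = 434

Σ = 434


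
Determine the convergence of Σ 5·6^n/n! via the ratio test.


aₙ = 5·6^n/n!
a_{n+1}/aₙ = 6^(n+1)/(n+1)! × n!/6^n  (constant 5 cancels)
= 6/(n+1)
L = lim(n→∞) 6/(n+1) = 0
L < 1 → series CONVERGES

Converges (ratio test: L = 0 < 1)


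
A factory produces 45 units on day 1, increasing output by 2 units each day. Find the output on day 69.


aₙ = a₁ + (n-1)d
= 45 + (69-1)×2
= 45 + 136
= 181

a_69 = 181


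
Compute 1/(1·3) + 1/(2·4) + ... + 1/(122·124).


1/(k(k+2)) = (1/2)·(1/k - 1/(k+2)) (partial fractions)
Telescoping: Σ = (1/2)·(1 + 1/2 - 1/123 - 1/124) = 22631/30504

Sum = 22631/30504


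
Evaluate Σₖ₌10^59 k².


Σₖ₌10^59 k² = Σₖ₌₁^59 k² − Σₖ₌₁^9 k²
= 59·60·119/6 − 9·10·19/6
= 70210 − 285 = 69925

Σk² = 69925


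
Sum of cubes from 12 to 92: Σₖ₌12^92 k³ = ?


Σₖ₌12^92 k³ = [92·93/2]² − [11·12/2]²
= 18301284 − 4356 = 18296928

Σk³ = 18296928


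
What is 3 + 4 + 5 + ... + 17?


Σₖ₌3^17 k = Σₖ₌₁^17 k − Σₖ₌₁^2 k
= 17·18/2 − 2·3/2
= 153 − 3 = 150

Σk = 150


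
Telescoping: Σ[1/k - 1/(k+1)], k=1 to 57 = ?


Telescoping: adjacent terms cancel.
= 1/1 - 1/58
= 1 - 1/58 = 57/58

Sum = 57/58


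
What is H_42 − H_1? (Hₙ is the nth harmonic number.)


Σₖ₌2^42 1/k = 1/2 + 1/3 + 1/4 + ... + 1/42
= 9464375460249419/2844937529085600
≈ 3.3267

Sum = 9464375460249419/2844937529085600 ≈ 3.3267


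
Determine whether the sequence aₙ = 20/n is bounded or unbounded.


a₁ = 20, a₂ = 20/2, a₃ = 20/3, ...
0 < aₙ ≤ 20 for all n ≥ 1
Lower bound: 0, Upper bound: 20
The sequence IS bounded

Bounded (0 < aₙ ≤ 20)


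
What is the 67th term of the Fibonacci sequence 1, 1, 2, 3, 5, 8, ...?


Fibonacci sequence: 1, 1, 2, 3, 5, 8, 13, 21, 34, 55, 89, ...
F(67) = 44945570212853

F(67) = 44945570212853


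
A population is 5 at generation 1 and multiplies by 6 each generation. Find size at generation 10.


aₙ = a₁·r^(n-1)
= 5×6^9
= 5×10077696
= 50388480

a_10 = 50388480


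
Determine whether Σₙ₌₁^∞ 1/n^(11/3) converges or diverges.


p-series test: Σ c/n^p converges if p > 1, diverges if p ≤ 1 (constant c > 0 doesn't affect convergence).
p = 11/3
11/3 > 1 → CONVERGES

Converges (p = 11/3 > 1)


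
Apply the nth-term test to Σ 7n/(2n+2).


lim(n→∞) 7n/(2n+2) = 7/2 = 7/2  (divide numerator and denominator by n)
lim aₙ = 7/2 ≠ 0 → series DIVERGES

Diverges (lim aₙ = 7/2 ≠ 0)


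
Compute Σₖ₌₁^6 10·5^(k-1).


Sₙ = 10×(5^6 - 1)/(5 - 1)
= 10×(15625 - 1)/4
= 10×15624/4
= 39060

S_6 = 39060


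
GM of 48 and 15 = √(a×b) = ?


GM = √(48×15) = √720 = 26.8328

GM = 26.8328


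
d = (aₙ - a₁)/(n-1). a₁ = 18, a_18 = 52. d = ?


d = (aₙ - a₁)/(n-1)
= (52 - 18)/(18-1)
= 34/17 = 2

d = 2


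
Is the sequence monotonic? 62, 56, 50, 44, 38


Differences: -6, -6, -6, -6
All differences < 0 → strictly DECREASING

Monotonically decreasing


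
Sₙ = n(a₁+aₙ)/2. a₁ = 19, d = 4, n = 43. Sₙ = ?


aₙ = 19 + (43-1)×4 = 187
Sₙ = n(a₁+aₙ)/2 = 43×(19+187)/2
= 43×206/2 = 4429

S_43 = 4429


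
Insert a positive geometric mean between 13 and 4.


GM = √(13×4) = √52 = 7.2111

GM = 7.2111


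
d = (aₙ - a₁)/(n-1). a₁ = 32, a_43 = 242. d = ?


d = (aₙ - a₁)/(n-1)
= (242 - 32)/(43-1)
= 210/42 = 5

d = 5


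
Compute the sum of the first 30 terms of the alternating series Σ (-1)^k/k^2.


S = -1 + 1/4 - 1/9 + 1/16 - 1/25 + 1/36 - 1/49 + 1/64 ± ...
= -0.8219
(Full series converges to -π²/12 ≈ -0.8225)

S_30 = -0.8219


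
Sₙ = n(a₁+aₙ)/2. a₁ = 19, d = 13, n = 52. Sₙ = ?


aₙ = 19 + (52-1)×13 = 682
Sₙ = n(a₁+aₙ)/2 = 52×(19+682)/2
= 52×701/2 = 18226

S_52 = 18226


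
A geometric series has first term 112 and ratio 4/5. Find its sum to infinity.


S∞ = a₁/(1-r) = 112/(1 - 4/5)
= 112/(1/5)
= 560

S∞ = 560


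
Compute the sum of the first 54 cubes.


n(n+1)/2 = 54×55/2 = 1485
Σk³ = 1485² = 2205225

Σk³ = 2205225


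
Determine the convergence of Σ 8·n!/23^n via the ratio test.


aₙ = 8·n!/23^n
a_{n+1}/aₙ = (n+1)!/23^(n+1) × 23^n/n!  (constant 8 cancels)
= (n+1)/23
L = lim(n→∞) (n+1)/23 = ∞
L > 1 → series DIVERGES

Diverges (ratio test: L = ∞ > 1)


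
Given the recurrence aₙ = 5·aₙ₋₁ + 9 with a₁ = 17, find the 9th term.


Computing step by step:
a_1 = 17
a_2 = 94
a_3 = 479
a_4 = 2404
a_5 = 12029
a_6 = 60154
a_7 = 300779
a_8 = 1503904
a_9 = 7519529


a_9 = 7519529


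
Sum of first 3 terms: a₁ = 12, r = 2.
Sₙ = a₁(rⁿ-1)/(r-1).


Sₙ = 12×(2^3 - 1)/(2 - 1)
= 12×(8 - 1)/1
= 12×7/1
= 84

S_3 = 84
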